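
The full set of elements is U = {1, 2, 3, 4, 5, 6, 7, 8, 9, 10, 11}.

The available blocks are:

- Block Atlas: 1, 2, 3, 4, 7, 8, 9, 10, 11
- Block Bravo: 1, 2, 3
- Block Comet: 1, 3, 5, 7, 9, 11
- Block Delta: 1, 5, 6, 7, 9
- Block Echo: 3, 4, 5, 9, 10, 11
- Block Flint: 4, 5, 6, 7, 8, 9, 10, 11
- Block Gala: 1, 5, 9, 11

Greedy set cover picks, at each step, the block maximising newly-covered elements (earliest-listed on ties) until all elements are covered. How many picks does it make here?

Greedy: pick Atlas (covers 9 new) → pick Delta (covers 2 new). Total picks: 2.

2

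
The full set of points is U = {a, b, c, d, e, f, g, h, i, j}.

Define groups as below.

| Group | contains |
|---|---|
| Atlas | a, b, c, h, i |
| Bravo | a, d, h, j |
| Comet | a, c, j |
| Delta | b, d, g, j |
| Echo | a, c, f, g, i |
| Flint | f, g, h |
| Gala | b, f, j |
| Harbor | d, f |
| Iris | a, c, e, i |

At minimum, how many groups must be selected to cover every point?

3

Delta and Flint and Iris together: Delta ∪ Flint ∪ Iris = {a, b, c, d, e, f, g, h, i, j} — every point is covered.
Only Iris contains e, so Iris is forced; the remaining 6 points need at least 2 more groups (each remaining group adds at most 4) — so at least 3 groups are needed, and 3 is optimal.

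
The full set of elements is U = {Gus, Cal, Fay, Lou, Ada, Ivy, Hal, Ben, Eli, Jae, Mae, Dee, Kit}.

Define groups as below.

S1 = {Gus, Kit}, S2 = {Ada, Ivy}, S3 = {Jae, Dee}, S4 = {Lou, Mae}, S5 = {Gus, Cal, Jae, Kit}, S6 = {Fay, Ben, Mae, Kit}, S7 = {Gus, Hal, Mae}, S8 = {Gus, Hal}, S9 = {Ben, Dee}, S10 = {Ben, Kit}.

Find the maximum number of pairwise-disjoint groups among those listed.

5

S2, S3, S4, S8, S10 are pairwise disjoint (S2={Ada,Ivy}; S3={Jae,Dee}; S4={Lou,Mae}; S8={Gus,Hal}; S10={Ben,Kit}).
Every remaining group overlaps one of these, and no 6 of the listed groups are pairwise disjoint, so 5 is the maximum.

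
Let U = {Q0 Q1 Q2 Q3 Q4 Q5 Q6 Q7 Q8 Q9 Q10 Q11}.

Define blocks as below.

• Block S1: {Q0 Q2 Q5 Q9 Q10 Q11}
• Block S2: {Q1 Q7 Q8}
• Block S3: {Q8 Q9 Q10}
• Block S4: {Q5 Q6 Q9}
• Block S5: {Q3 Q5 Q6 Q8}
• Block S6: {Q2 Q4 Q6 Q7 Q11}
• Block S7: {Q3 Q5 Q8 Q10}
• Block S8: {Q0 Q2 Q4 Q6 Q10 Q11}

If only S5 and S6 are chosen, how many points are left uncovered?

4

Union of S5, S6 = {Q2, Q3, Q4, Q5, Q6, Q7, Q8, Q11}.
Not covered: Q0, Q1, Q9, Q10 — 4 points.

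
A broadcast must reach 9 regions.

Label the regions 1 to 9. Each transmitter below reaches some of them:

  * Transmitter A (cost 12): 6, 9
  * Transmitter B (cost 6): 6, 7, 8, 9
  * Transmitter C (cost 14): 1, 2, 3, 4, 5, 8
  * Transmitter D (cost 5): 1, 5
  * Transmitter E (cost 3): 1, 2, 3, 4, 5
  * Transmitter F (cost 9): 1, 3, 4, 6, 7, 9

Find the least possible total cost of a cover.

9

B, E together cover every region (B ∪ E = {1, 2, 3, 4, 5, 6, 7, 8, 9}); total cost 6 + 3 = 9.
No covering selection has total cost below 9.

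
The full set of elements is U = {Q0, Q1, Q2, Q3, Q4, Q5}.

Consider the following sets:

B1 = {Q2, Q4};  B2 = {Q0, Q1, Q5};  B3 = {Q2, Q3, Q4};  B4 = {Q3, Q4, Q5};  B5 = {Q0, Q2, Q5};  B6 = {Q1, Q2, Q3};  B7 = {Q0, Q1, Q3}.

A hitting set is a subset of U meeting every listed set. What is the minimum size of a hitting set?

3

H = {Q1, Q2, Q5} meets every set (each contains at least one member of H), and |H| = 3.
No choice of 2 elements meets every set, so 3 is the minimum.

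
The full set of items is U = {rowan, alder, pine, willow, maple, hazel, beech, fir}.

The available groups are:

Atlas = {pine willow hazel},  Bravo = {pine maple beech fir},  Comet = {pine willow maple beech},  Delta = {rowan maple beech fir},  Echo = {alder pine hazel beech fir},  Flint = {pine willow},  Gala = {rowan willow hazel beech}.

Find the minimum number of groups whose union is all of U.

3

Delta, Echo, and Flint cover everything between them: the union {rowan, alder, pine, willow, maple, hazel, beech, fir} is all of U.
Only Echo contains alder, so Echo is forced; the remaining 3 items need at least 2 more groups (each remaining group adds at most 2) — so at least 3 groups are needed, and 3 is optimal.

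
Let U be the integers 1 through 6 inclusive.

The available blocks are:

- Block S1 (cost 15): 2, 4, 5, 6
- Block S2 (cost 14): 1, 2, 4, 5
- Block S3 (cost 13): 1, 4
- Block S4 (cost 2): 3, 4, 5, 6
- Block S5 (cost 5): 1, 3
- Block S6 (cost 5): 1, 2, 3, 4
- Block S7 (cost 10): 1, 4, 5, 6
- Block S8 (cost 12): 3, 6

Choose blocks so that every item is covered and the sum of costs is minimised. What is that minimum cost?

7

S4, S6 together cover every item (S4 ∪ S6 = {1, 2, 3, 4, 5, 6}); total cost 2 + 5 = 7.
No covering selection has total cost below 7.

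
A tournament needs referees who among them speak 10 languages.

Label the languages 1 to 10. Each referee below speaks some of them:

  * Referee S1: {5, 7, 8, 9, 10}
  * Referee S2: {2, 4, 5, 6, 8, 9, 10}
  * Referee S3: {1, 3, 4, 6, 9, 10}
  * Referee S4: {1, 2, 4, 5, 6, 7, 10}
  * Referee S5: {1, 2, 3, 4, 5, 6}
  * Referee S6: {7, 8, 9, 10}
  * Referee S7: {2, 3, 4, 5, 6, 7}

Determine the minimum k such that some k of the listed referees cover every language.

Take {S1, S5}. Their union is {1, 2, 3, 4, 5, 6, 7, 8, 9, 10}, which is all 10 languages.
No single referee has all 10 languages (the largest, S2, has 7), so 2 is optimal.

2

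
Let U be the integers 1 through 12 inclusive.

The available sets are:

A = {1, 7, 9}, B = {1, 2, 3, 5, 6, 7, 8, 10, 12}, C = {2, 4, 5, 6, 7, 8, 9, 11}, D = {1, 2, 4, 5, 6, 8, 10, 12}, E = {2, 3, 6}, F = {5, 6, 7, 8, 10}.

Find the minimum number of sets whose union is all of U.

B and C cover everything between them: the union {1, 2, 3, 4, 5, 6, 7, 8, 9, 10, 11, 12} is all of U.
No single set has all 12 points (the largest, B, has 9), so 2 is optimal.

2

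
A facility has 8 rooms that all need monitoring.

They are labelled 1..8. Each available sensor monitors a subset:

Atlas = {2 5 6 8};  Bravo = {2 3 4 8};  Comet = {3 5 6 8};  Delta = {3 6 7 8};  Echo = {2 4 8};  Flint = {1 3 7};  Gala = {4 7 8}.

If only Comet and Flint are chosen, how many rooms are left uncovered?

Union of Comet, Flint = {1, 3, 5, 6, 7, 8}.
Not covered: 2, 4 — 2 rooms.

2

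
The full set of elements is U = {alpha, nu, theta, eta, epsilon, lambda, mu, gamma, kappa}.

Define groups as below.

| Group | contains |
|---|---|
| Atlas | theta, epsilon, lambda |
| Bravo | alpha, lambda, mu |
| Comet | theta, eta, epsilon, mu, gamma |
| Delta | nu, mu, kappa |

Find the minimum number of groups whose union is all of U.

Take {Bravo, Comet, Delta}. Their union is {alpha, nu, theta, eta, epsilon, lambda, mu, gamma, kappa}, which is all 9 elements.
Only Bravo contains alpha, so Bravo is forced; the remaining 6 elements need at least 2 more groups (each remaining group adds at most 4) — so at least 3 groups are needed, and 3 is optimal.

3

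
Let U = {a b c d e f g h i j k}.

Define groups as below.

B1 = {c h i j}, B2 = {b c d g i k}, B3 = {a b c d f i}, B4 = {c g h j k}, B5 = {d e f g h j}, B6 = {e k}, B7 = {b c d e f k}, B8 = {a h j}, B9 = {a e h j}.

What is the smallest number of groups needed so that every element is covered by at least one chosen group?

3

B2, B7, and B9 cover everything between them: the union {a, b, c, d, e, f, g, h, i, j, k} is all of U.
No 2 of the 9 groups cover everything (all 36 combinations miss at least one element), so 3 is optimal.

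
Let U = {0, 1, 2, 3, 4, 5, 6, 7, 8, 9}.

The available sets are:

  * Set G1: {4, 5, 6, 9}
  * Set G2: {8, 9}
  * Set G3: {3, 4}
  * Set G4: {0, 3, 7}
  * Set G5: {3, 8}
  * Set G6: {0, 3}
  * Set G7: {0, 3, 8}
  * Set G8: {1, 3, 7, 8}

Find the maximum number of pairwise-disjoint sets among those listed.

2

G1, G5 are pairwise disjoint (G1={4,5,6,9}; G5={3,8}).
Every remaining set overlaps one of these, and no 3 of the listed sets are pairwise disjoint, so 2 is the maximum.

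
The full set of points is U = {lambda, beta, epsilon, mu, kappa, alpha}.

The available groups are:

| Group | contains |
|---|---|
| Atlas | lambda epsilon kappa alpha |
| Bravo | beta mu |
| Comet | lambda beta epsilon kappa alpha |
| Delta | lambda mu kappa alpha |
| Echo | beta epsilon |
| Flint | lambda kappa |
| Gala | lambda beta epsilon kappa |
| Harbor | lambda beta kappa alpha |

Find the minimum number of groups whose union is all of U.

2

Bravo and Comet together: Bravo ∪ Comet = {lambda, beta, epsilon, mu, kappa, alpha} — every point is covered.
No single group has all 6 points (the largest, Comet, has 5), so 2 is optimal.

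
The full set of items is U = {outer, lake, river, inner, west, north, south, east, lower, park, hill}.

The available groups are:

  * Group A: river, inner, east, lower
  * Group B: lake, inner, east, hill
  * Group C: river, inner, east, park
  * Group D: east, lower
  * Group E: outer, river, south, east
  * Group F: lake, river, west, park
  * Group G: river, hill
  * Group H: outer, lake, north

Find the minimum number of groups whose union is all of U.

Take {A, B, E, F, H}. Their union is {outer, lake, river, inner, west, north, south, east, lower, park, hill}, which is all 11 items.
No 4 of the 8 groups cover everything (all 70 combinations miss at least one item), so 5 is optimal.

5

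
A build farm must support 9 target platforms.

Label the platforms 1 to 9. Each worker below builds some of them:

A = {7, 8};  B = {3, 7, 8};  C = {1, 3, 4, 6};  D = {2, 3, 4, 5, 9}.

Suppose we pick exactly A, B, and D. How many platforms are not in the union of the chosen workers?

Union of A, B, D = {2, 3, 4, 5, 7, 8, 9}.
Not covered: 1, 6 — 2 platforms.

2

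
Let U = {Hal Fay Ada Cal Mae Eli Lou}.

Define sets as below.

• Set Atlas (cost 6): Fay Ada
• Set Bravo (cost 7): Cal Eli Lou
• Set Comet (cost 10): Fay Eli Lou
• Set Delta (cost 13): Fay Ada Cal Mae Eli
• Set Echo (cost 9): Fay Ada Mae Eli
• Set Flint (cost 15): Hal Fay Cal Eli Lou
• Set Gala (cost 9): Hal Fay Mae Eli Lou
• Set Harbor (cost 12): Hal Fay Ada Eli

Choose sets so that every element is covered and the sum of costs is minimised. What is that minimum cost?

Atlas, Bravo, Gala together cover every element (Atlas ∪ Bravo ∪ Gala = {Hal, Fay, Ada, Cal, Mae, Eli, Lou}); total cost 6 + 7 + 9 = 22.
No covering selection has total cost below 22.

22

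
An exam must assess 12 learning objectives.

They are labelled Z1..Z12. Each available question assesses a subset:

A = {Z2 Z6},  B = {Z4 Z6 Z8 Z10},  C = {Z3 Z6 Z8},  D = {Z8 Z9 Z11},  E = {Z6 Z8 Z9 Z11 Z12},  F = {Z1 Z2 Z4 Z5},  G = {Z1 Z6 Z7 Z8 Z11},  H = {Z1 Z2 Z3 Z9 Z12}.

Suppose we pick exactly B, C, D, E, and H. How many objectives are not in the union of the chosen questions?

Union of B, C, D, E, H = {Z1, Z2, Z3, Z4, Z6, Z8, Z9, Z10, Z11, Z12}.
Not covered: Z5, Z7 — 2 objectives.

2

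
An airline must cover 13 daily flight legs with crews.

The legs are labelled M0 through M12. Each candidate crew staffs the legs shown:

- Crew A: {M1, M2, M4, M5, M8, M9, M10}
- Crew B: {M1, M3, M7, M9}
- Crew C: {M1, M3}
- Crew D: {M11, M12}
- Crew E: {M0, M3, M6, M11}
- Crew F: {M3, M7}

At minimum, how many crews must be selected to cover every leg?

A and D and E and F together: A ∪ D ∪ E ∪ F = {M0, M1, M2, M3, M4, M5, M6, M7, M8, M9, M10, M11, M12} — every leg is covered.
No 3 of the 6 crews cover everything (all 20 combinations miss at least one leg), so 4 is optimal.

4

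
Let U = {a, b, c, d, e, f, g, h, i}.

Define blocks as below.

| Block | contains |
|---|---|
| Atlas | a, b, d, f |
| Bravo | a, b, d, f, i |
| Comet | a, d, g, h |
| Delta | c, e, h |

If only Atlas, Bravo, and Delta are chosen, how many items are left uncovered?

1

Union of Atlas, Bravo, Delta = {a, b, c, d, e, f, h, i}.
Not covered: g — 1 item.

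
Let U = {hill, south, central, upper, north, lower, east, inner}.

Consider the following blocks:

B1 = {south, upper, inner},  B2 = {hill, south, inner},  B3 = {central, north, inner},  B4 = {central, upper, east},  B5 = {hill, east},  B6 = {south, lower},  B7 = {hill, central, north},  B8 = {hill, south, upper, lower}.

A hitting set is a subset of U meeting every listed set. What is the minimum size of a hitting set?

The 3 points {hill, south, central} hit every block.
The blocks B3, B5, B6 are pairwise disjoint, so any hitting set needs a separate point for each — at least 3. Hence 3 is optimal.

3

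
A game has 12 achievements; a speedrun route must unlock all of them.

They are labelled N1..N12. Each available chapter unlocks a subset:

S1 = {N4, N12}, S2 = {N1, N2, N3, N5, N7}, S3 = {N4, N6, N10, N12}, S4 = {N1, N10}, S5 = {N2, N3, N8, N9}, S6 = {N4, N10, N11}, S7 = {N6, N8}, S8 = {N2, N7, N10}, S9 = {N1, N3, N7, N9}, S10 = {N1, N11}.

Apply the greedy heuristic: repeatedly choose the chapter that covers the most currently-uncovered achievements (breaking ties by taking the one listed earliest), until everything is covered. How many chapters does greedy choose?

Greedy: pick S2 (covers 5 new) → pick S3 (covers 4 new) → pick S5 (covers 2 new) → pick S6 (covers 1 new). Total picks: 4.

4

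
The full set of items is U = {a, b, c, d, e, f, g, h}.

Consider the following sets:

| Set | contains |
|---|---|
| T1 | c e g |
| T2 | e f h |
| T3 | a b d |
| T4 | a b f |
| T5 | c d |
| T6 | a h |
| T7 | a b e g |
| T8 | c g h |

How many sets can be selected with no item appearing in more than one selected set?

T5, T6 are pairwise disjoint (T5={c,d}; T6={a,h}).
Every remaining set overlaps one of these, and no 3 of the listed sets are pairwise disjoint, so 2 is the maximum.

2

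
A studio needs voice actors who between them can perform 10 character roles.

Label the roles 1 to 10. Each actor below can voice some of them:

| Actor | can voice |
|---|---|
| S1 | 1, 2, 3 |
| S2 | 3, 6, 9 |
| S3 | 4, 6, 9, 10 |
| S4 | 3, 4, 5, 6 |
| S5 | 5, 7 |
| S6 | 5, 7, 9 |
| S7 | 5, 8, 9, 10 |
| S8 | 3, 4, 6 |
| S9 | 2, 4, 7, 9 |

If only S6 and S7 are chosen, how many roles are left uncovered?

Union of S6, S7 = {5, 7, 8, 9, 10}.
Not covered: 1, 2, 3, 4, 6 — 5 roles.

5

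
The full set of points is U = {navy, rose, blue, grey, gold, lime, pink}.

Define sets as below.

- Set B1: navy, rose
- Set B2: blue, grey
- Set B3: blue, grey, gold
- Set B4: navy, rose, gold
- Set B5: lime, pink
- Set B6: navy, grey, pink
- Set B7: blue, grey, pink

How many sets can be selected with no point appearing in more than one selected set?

B1, B3, B5 are pairwise disjoint (B1={navy,rose}; B3={blue,grey,gold}; B5={lime,pink}).
Every remaining set overlaps one of these, and no 4 of the listed sets are pairwise disjoint, so 3 is the maximum.

3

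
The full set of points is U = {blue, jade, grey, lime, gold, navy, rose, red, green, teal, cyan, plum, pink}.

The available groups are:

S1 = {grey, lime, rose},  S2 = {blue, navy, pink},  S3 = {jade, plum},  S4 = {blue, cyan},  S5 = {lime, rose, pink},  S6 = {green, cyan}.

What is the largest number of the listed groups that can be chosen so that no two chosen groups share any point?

4

S1, S2, S3, S6 are pairwise disjoint (S1={grey,lime,rose}; S2={blue,navy,pink}; S3={jade,plum}; S6={green,cyan}).
Every remaining group overlaps one of these, and no 5 of the listed groups are pairwise disjoint, so 4 is the maximum.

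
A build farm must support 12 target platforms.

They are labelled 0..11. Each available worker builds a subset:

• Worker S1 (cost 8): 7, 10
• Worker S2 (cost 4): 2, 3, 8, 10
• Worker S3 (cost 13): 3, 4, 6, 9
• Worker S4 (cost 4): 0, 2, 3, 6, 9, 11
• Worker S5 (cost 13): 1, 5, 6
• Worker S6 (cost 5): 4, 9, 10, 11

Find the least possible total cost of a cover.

S1, S2, S4, S5, S6 together cover every platform (S1 ∪ S2 ∪ S4 ∪ S5 ∪ S6 = {0, 1, 2, 3, 4, 5, 6, 7, 8, 9, 10, 11}); total cost 8 + 4 + 4 + 13 + 5 = 34.
No covering selection has total cost below 34.

34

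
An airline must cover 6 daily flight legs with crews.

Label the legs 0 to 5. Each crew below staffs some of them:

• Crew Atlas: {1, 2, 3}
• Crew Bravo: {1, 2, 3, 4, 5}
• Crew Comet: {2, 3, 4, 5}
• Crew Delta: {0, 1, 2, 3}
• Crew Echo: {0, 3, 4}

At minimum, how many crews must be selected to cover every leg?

2

Bravo and Delta together: Bravo ∪ Delta = {0, 1, 2, 3, 4, 5} — every leg is covered.
No single crew has all 6 legs (the largest, Bravo, has 5), so 2 is optimal.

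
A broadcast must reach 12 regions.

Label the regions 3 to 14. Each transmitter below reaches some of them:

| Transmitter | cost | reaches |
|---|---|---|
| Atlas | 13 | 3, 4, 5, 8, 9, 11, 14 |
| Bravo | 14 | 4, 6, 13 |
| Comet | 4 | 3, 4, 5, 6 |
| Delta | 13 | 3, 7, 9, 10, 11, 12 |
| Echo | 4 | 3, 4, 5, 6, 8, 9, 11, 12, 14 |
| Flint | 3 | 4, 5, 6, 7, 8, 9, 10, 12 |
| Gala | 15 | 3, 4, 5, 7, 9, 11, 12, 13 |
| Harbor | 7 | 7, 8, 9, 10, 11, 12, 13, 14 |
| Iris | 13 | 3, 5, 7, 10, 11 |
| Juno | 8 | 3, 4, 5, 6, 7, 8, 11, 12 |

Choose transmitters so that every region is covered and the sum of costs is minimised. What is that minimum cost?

11

Echo, Harbor together cover every region (Echo ∪ Harbor = {3, 4, 5, 6, 7, 8, 9, 10, 11, 12, 13, 14}); total cost 4 + 7 = 11.
The greedy pick Flint, Echo, Harbor costs 14; no covering selection beats 11.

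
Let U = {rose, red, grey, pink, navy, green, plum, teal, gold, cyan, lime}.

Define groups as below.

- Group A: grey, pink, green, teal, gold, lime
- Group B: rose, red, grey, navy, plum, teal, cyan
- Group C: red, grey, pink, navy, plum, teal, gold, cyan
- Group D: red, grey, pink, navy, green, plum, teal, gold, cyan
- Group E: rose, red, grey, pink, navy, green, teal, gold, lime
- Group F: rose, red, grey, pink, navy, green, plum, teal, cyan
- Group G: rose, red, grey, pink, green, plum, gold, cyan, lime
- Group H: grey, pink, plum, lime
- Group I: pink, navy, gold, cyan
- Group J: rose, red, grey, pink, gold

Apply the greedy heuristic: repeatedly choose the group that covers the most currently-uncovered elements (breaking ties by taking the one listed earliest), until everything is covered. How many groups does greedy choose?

Greedy: pick D (covers 9 new) → pick E (covers 2 new). Total picks: 2.

2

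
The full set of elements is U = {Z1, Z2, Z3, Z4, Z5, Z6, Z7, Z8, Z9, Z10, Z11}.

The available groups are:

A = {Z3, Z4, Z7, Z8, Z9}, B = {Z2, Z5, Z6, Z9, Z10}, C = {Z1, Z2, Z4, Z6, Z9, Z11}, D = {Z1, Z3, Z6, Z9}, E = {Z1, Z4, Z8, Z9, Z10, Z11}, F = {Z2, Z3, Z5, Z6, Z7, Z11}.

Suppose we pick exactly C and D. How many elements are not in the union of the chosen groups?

4

Union of C, D = {Z1, Z2, Z3, Z4, Z6, Z9, Z11}.
Not covered: Z5, Z7, Z8, Z10 — 4 elements.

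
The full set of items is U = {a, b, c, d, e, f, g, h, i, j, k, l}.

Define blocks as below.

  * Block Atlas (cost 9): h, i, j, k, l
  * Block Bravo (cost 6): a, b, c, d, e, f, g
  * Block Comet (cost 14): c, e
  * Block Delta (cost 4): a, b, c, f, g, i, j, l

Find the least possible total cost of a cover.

15

Atlas, Bravo together cover every item (Atlas ∪ Bravo = {a, b, c, d, e, f, g, h, i, j, k, l}); total cost 9 + 6 = 15.
The greedy pick Delta, Bravo, Atlas costs 19; no covering selection beats 15.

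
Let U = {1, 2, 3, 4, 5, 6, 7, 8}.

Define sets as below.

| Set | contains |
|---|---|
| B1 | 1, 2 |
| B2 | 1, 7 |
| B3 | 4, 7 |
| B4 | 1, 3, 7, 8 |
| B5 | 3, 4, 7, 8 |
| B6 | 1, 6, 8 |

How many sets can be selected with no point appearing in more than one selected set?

B1, B5 are pairwise disjoint (B1={1,2}; B5={3,4,7,8}).
Every remaining set overlaps one of these, and no 3 of the listed sets are pairwise disjoint, so 2 is the maximum.

2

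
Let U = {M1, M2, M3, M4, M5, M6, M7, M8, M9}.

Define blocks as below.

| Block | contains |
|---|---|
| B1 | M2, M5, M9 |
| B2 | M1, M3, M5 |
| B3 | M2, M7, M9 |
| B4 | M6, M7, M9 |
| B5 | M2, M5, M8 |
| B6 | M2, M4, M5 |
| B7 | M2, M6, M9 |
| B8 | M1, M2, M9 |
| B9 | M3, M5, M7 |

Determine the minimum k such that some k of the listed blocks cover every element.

Take {B2, B4, B5, B6}. Their union is {M1, M2, M3, M4, M5, M6, M7, M8, M9}, which is all 9 elements.
No 3 of the 9 blocks cover everything (all 84 combinations miss at least one element), so 4 is optimal.

4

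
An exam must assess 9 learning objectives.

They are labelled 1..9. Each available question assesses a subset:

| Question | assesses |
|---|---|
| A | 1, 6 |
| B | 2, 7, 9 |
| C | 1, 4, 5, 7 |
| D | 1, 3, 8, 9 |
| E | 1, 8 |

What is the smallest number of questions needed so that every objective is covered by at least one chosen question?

4

A and B and C and D together: A ∪ B ∪ C ∪ D = {1, 2, 3, 4, 5, 6, 7, 8, 9} — every objective is covered.
Only A contains 6, so A is forced; the remaining 7 objectives need at least 3 more questions (each remaining question adds at most 3) — so at least 4 questions are needed, and 4 is optimal.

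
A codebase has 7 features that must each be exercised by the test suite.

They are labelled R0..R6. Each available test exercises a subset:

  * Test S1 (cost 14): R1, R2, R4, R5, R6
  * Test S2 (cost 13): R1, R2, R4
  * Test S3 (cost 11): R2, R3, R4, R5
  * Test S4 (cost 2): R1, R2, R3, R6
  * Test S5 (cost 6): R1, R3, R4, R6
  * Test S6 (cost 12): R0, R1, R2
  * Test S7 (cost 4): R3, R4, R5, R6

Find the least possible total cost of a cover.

16

S6, S7 together cover every feature (S6 ∪ S7 = {R0, R1, R2, R3, R4, R5, R6}); total cost 12 + 4 = 16.
The greedy pick S4, S7, S6 costs 18; no covering selection beats 16.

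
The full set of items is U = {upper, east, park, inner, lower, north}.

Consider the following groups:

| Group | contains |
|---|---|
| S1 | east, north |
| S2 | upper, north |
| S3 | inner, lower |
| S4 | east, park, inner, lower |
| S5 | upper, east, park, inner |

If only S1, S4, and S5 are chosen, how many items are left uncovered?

Union of S1, S4, S5 = {upper, east, park, inner, lower, north} — that's every item, so 0 are uncovered.

0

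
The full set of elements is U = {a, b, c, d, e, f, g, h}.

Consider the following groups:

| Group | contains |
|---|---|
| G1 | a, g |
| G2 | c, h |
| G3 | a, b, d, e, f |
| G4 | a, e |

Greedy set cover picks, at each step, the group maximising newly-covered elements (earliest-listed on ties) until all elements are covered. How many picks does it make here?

3

Greedy: pick G3 (covers 5 new) → pick G2 (covers 2 new) → pick G1 (covers 1 new). Total picks: 3.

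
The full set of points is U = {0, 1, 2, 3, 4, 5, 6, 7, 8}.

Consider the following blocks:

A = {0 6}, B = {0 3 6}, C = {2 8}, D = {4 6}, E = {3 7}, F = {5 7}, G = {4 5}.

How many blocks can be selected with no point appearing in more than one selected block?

4

A, C, E, G are pairwise disjoint (A={0,6}; C={2,8}; E={3,7}; G={4,5}).
Every remaining block overlaps one of these, and no 5 of the listed blocks are pairwise disjoint, so 4 is the maximum.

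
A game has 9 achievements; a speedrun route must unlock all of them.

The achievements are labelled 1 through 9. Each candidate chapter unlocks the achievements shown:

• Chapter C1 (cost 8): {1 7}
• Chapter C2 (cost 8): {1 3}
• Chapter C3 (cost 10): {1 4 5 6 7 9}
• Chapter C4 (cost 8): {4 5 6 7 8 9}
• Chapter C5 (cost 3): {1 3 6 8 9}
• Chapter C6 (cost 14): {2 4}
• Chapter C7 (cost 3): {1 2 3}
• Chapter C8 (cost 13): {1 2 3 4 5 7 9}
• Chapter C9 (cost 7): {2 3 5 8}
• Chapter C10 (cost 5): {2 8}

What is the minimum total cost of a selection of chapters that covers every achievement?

11

C4, C7 together cover every achievement (C4 ∪ C7 = {1, 2, 3, 4, 5, 6, 7, 8, 9}); total cost 8 + 3 = 11.
The greedy pick C5, C4, C7 costs 14; no covering selection beats 11.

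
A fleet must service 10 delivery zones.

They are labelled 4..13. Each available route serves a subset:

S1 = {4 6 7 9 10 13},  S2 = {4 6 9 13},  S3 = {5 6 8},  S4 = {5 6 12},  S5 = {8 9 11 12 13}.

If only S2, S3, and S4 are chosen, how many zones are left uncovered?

3

Union of S2, S3, S4 = {4, 5, 6, 8, 9, 12, 13}.
Not covered: 7, 10, 11 — 3 zones.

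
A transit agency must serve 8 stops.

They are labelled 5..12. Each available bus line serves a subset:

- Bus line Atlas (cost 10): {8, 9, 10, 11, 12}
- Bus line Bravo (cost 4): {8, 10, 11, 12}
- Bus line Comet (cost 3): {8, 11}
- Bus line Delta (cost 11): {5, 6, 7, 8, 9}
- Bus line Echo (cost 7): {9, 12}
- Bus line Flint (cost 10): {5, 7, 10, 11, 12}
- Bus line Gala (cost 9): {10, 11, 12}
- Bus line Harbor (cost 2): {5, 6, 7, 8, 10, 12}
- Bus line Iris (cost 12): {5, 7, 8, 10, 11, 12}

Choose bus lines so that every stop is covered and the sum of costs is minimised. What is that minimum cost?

12

Atlas, Harbor together cover every stop (Atlas ∪ Harbor = {5, 6, 7, 8, 9, 10, 11, 12}); total cost 10 + 2 = 12.
No covering selection has total cost below 12.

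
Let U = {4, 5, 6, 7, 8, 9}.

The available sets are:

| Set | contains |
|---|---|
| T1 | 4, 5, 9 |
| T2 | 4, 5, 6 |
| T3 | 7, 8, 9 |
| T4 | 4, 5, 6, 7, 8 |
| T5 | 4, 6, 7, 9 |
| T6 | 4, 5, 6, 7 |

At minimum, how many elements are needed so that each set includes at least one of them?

H = {6, 9} meets every set (each contains at least one member of H), and |H| = 2.
The sets T2, T3 are pairwise disjoint, so any hitting set needs a separate element for each — at least 2. Hence 2 is optimal.

2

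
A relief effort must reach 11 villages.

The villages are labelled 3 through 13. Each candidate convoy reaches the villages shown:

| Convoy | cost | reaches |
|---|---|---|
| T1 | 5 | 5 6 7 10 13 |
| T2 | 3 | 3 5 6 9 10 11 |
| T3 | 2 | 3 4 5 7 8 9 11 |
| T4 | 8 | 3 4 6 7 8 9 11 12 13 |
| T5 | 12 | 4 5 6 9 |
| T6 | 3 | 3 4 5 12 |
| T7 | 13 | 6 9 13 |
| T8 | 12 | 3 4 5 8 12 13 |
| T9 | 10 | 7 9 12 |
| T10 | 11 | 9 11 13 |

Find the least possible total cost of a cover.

T1, T3, T6 together cover every village (T1 ∪ T3 ∪ T6 = {3, 4, 5, 6, 7, 8, 9, 10, 11, 12, 13}); total cost 5 + 2 + 3 = 10.
The greedy pick T3, T2, T6, T1 costs 13; no covering selection beats 10.

10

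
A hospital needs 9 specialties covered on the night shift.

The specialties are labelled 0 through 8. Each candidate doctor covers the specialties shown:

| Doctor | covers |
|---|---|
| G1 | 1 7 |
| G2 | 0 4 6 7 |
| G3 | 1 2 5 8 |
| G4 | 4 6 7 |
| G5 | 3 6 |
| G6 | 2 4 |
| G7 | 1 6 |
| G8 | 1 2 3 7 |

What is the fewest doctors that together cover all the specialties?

3

G2 and G3 and G5 together: G2 ∪ G3 ∪ G5 = {0, 1, 2, 3, 4, 5, 6, 7, 8} — every specialty is covered.
Each doctor has at most 4 specialties, and 2·4 = 8 < 9 — so at least 3 doctors are needed, and 3 is optimal.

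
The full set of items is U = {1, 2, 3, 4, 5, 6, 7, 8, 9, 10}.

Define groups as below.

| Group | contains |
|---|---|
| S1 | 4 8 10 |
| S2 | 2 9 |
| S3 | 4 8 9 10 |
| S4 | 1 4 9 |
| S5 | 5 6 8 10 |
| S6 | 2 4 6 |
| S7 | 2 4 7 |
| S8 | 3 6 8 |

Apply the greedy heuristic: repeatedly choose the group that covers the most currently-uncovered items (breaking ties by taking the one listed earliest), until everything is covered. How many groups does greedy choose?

Greedy: pick S3 (covers 4 new) → pick S5 (covers 2 new) → pick S7 (covers 2 new) → pick S4 (covers 1 new) → pick S8 (covers 1 new). Total picks: 5.
(The true minimum cover uses only 4 groups, so greedy is not optimal here.)

5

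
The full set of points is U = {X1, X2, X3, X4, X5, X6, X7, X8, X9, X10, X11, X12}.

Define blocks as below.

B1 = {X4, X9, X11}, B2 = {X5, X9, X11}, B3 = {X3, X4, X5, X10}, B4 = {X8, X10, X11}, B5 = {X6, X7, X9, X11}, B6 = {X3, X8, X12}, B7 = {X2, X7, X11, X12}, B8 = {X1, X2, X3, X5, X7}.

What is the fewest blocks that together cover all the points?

4

B3 and B5 and B6 and B8 together: B3 ∪ B5 ∪ B6 ∪ B8 = {X1, X2, X3, X4, X5, X6, X7, X8, X9, X10, X11, X12} — every point is covered.
Only B8 contains X1, so B8 is forced; the remaining 7 points need at least 3 more blocks (each remaining block adds at most 3) — so at least 4 blocks are needed, and 4 is optimal.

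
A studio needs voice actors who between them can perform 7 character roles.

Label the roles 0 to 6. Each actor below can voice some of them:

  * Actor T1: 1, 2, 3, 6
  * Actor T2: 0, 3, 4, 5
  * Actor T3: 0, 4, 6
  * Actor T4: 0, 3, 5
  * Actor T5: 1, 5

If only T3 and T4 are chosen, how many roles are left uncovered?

2

Union of T3, T4 = {0, 3, 4, 5, 6}.
Not covered: 1, 2 — 2 roles.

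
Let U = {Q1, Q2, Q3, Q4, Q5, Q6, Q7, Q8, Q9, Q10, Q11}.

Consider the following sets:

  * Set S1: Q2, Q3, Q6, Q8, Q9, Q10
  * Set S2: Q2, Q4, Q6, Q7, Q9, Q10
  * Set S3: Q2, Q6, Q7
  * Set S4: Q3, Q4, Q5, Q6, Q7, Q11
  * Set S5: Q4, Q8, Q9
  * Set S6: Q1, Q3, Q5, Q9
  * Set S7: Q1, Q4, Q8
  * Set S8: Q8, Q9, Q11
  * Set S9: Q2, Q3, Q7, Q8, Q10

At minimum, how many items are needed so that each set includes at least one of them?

Take H = {Q1, Q6, Q8}. Each listed set contains at least one of these, so H is a hitting set of size 3.
No choice of 2 items meets every set, so 3 is the minimum.

3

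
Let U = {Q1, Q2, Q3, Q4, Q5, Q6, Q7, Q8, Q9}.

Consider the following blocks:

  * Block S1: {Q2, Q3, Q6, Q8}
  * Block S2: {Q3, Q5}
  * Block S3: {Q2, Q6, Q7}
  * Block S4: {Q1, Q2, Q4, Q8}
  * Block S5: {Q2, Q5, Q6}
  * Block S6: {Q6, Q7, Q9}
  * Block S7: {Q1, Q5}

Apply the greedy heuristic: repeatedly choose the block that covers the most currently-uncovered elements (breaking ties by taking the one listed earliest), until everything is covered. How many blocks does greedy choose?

Greedy: pick S1 (covers 4 new) → pick S4 (covers 2 new) → pick S6 (covers 2 new) → pick S2 (covers 1 new). Total picks: 4.
(The true minimum cover uses only 3 blocks, so greedy is not optimal here.)

4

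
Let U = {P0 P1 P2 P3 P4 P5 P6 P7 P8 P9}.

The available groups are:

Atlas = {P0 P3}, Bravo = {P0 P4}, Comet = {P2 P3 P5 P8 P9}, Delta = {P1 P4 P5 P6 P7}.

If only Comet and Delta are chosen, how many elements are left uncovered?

1

Union of Comet, Delta = {P1, P2, P3, P4, P5, P6, P7, P8, P9}.
Not covered: P0 — 1 element.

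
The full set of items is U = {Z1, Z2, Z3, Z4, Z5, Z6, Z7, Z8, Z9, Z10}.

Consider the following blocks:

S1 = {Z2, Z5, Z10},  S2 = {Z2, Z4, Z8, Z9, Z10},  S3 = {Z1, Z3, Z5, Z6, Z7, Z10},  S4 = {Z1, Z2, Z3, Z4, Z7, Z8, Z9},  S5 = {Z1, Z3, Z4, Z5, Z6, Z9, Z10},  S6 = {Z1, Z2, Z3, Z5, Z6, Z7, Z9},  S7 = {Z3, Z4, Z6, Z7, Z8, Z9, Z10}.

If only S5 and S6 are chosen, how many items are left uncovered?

Union of S5, S6 = {Z1, Z2, Z3, Z4, Z5, Z6, Z7, Z9, Z10}.
Not covered: Z8 — 1 item.

1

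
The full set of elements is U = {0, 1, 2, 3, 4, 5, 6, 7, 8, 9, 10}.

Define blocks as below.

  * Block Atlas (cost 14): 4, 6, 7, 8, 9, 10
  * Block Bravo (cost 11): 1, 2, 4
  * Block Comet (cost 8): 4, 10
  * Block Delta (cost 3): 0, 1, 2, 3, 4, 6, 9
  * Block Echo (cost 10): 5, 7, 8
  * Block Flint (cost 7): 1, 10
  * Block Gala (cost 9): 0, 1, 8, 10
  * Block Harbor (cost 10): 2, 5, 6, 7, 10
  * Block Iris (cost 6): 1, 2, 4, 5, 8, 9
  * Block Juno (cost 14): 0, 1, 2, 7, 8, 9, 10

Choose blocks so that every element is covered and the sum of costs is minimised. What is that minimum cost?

Delta, Harbor, Iris together cover every element (Delta ∪ Harbor ∪ Iris = {0, 1, 2, 3, 4, 5, 6, 7, 8, 9, 10}); total cost 3 + 10 + 6 = 19.
No covering selection has total cost below 19.

19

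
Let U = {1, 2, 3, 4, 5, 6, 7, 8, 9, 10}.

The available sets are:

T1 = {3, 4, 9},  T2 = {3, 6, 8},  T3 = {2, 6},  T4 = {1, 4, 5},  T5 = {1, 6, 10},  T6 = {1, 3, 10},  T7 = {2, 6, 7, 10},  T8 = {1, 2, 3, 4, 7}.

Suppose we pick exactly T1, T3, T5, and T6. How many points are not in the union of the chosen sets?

3

Union of T1, T3, T5, T6 = {1, 2, 3, 4, 6, 9, 10}.
Not covered: 5, 7, 8 — 3 points.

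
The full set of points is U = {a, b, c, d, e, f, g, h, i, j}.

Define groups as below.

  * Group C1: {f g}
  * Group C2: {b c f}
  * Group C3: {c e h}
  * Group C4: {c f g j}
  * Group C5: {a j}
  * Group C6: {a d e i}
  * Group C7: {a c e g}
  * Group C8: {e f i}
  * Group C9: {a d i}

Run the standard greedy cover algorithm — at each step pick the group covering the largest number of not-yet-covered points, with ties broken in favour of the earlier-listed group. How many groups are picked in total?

4

Greedy: pick C4 (covers 4 new) → pick C6 (covers 4 new) → pick C2 (covers 1 new) → pick C3 (covers 1 new). Total picks: 4.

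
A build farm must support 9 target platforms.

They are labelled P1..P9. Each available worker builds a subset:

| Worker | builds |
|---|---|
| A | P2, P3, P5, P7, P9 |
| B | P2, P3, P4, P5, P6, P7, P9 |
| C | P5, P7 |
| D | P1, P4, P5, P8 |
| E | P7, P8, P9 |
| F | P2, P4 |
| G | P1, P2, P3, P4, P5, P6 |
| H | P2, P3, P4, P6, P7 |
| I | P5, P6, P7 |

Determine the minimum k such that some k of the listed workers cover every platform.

Take {B, D}. Their union is {P1, P2, P3, P4, P5, P6, P7, P8, P9}, which is all 9 platforms.
No single worker has all 9 platforms (the largest, B, has 7), so 2 is optimal.

2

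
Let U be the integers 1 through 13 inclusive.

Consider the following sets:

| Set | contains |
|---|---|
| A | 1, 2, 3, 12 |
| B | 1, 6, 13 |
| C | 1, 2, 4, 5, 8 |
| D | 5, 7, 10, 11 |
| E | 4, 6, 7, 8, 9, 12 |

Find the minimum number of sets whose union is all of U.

4

A and B and D and E together: A ∪ B ∪ D ∪ E = {1, 2, 3, 4, 5, 6, 7, 8, 9, 10, 11, 12, 13} — every item is covered.
Only E contains 9, so E is forced; the remaining 7 items need at least 3 more sets (each remaining set adds at most 3) — so at least 4 sets are needed, and 4 is optimal.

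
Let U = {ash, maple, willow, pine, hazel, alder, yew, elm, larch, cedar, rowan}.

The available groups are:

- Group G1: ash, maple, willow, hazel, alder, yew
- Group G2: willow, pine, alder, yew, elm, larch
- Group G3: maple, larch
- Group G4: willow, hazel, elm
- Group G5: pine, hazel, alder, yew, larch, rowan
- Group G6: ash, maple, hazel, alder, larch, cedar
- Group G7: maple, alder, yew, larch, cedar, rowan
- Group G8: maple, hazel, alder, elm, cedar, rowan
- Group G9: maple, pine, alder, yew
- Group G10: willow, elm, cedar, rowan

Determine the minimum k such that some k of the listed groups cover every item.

G2 and G6 and G8 together: G2 ∪ G6 ∪ G8 = {ash, maple, willow, pine, hazel, alder, yew, elm, larch, cedar, rowan} — every item is covered.
No 2 of the 10 groups cover everything (all 45 combinations miss at least one item), so 3 is optimal.

3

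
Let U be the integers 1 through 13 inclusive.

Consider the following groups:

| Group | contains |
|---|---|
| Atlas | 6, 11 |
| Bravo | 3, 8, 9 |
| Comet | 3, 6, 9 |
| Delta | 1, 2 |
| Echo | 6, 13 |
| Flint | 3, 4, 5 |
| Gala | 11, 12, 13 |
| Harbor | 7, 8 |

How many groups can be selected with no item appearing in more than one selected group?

Atlas, Delta, Flint, Harbor are pairwise disjoint (Atlas={6,11}; Delta={1,2}; Flint={3,4,5}; Harbor={7,8}).
Every remaining group overlaps one of these, and no 5 of the listed groups are pairwise disjoint, so 4 is the maximum.

4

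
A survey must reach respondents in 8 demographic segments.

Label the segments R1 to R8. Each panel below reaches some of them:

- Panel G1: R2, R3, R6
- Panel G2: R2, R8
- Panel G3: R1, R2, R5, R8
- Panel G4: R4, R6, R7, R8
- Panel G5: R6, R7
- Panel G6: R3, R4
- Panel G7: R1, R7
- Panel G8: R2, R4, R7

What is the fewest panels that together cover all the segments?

3

Take {G1, G3, G4}. Their union is {R1, R2, R3, R4, R5, R6, R7, R8}, which is all 8 segments.
Only G3 contains R5, so G3 is forced; the remaining 4 segments need at least 2 more panels (each remaining panel adds at most 3) — so at least 3 panels are needed, and 3 is optimal.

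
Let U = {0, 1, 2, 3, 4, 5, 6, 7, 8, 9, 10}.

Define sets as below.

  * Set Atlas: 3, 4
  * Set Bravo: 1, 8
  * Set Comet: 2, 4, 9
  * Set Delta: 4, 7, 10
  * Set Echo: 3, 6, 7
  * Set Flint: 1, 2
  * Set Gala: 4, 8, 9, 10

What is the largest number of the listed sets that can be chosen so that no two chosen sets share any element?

Bravo, Comet, Echo are pairwise disjoint (Bravo={1,8}; Comet={2,4,9}; Echo={3,6,7}).
Every remaining set overlaps one of these, and no 4 of the listed sets are pairwise disjoint, so 3 is the maximum.

3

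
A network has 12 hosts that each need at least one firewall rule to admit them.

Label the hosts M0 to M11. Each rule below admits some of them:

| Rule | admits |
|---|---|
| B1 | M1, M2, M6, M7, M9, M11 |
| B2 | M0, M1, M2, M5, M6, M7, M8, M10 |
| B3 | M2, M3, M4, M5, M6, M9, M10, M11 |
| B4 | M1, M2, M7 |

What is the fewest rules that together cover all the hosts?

2

B2 and B3 together: B2 ∪ B3 = {M0, M1, M2, M3, M4, M5, M6, M7, M8, M9, M10, M11} — every host is covered.
No single rule has all 12 hosts (the largest, B2, has 8), so 2 is optimal.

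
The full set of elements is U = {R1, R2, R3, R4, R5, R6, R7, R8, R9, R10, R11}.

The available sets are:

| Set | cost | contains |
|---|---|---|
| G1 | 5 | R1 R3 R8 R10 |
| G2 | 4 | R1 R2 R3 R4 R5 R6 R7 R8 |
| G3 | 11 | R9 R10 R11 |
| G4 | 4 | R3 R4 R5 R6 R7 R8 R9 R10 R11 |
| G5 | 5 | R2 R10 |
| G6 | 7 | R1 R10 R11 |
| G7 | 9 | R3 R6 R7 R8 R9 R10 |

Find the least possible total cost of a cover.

G2, G4 together cover every element (G2 ∪ G4 = {R1, R2, R3, R4, R5, R6, R7, R8, R9, R10, R11}); total cost 4 + 4 = 8.
No covering selection has total cost below 8.

8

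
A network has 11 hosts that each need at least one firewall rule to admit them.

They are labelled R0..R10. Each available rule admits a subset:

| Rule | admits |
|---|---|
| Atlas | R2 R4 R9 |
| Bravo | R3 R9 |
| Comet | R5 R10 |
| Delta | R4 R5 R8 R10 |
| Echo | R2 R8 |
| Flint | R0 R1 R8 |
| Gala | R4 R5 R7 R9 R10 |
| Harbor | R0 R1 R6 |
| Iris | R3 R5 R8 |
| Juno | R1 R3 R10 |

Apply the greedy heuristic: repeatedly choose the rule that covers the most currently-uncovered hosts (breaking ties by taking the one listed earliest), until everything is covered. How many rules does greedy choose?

Greedy: pick Gala (covers 5 new) → pick Flint (covers 3 new) → pick Atlas (covers 1 new) → pick Bravo (covers 1 new) → pick Harbor (covers 1 new). Total picks: 5.
(The true minimum cover uses only 4 rules, so greedy is not optimal here.)

5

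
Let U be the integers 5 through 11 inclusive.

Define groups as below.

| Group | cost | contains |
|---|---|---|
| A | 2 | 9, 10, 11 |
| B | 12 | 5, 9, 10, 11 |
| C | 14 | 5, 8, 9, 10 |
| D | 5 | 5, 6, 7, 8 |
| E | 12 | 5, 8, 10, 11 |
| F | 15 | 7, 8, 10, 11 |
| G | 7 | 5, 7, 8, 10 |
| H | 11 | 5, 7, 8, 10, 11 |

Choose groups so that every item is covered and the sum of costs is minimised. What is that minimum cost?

A, D together cover every item (A ∪ D = {5, 6, 7, 8, 9, 10, 11}); total cost 2 + 5 = 7.
No covering selection has total cost below 7.

7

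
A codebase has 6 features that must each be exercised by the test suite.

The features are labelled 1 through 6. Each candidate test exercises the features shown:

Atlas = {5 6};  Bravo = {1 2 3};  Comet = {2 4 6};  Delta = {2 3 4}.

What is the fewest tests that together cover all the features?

3

Take {Atlas, Bravo, Delta}. Their union is {1, 2, 3, 4, 5, 6}, which is all 6 features.
Only Bravo contains 1, so Bravo is forced; the remaining 3 features need at least 2 more tests (each remaining test adds at most 2) — so at least 3 tests are needed, and 3 is optimal.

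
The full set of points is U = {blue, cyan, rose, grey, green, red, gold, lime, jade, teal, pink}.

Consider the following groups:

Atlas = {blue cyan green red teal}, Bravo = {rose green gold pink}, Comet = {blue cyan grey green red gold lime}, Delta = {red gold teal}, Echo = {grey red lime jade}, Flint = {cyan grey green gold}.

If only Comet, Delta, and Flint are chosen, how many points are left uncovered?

Union of Comet, Delta, Flint = {blue, cyan, grey, green, red, gold, lime, teal}.
Not covered: rose, jade, pink — 3 points.

3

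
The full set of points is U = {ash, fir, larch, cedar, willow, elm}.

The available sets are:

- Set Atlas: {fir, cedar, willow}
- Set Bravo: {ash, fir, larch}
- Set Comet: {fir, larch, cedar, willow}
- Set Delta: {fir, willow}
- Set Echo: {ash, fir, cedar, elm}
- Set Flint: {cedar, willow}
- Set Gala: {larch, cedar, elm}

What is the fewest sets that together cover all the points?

Comet and Echo together: Comet ∪ Echo = {ash, fir, larch, cedar, willow, elm} — every point is covered.
No single set has all 6 points (the largest, Comet, has 4), so 2 is optimal.

2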